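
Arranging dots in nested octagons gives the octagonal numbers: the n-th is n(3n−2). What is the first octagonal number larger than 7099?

7105

Solve n(3n−2) > 7099 for integer n.
The largest n with value ≤ 7099 is 48 (since 6816 ≤ 7099 < 7105), so the first above is n = 49, value 7105.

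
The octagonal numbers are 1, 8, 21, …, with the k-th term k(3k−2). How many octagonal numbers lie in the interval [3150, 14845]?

The n-th octagonal number is n(3n−2).
Smallest index with value ≥ 3150: n = 33 (giving 3201).
Largest index with value ≤ 14845: n = 70 (giving 14560).
Indices 33 through 70: 38 terms.

38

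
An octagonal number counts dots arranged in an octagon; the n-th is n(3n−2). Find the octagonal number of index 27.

2133

The 27th octagonal number is n(3n−2) with n = 27.
27·(3·27 − 2) = 27·79 = 2133.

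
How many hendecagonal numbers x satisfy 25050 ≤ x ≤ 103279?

77

The n-th hendecagonal number is n(9n−7)/2.
Smallest index with value ≥ 25050: n = 75 (giving 25050).
Largest index with value ≤ 103279: n = 151 (giving 102076).
Indices 75 through 151: 77 terms.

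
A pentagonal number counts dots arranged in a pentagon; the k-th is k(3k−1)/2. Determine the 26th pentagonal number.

The 26th pentagonal number is n(3n−1)/2 with n = 26.
26·(3·26 − 1)/2 = 26·77/2 = 1001.

1001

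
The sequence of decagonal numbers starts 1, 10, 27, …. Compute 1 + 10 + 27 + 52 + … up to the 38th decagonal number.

73853

Σ i(4i−3) = 4Σi² − 3Σi over i = 1..38.
Σi = 741 and Σi² = 19019.
4·19019 − 3·741 = 73853.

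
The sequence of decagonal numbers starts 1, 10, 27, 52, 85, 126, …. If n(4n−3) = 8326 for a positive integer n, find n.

46

Set n(4n−3) = 8326, giving 4n² − 3n − 8326 = 0.
So n = (3 + 365) / 8 = 368/8 = 46.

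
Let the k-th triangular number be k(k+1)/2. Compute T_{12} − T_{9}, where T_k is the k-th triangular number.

33

12·13/2 = 78 and 9·10/2 = 45.
Difference: 78 − 45 = 33.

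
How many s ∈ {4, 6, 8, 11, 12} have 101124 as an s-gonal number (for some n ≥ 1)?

s = 4: P(4, 318) = 101124. ✓
s = 6: P(6, 225) = 101025 and P(6, 226) = 101926; 101124 is not s-gonal.
s = 8: P(8, 183) = 100101 and P(8, 184) = 101200; 101124 is not s-gonal.
s = 11: P(11, 150) = 100725 and P(11, 151) = 102076; 101124 is not s-gonal.
s = 12: P(12, 142) = 100252 and P(12, 143) = 101673; 101124 is not s-gonal.
Hits: s ∈ {4} → 1.

1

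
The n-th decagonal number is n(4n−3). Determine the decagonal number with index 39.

The 39th decagonal number is n(4n−3) with n = 39.
39·(4·39 − 3) = 39·153 = 5967.

5967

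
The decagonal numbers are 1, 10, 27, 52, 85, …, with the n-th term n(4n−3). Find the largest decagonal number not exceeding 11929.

Solve n(4n−3) ≤ 11929 for integer n.
n = 54 gives 11502 ≤ 11929, while n = 55 gives 11935 > 11929; so the answer is 11502.

11502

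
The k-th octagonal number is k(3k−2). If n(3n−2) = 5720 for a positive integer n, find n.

Set n(3n−2) = 5720, giving 3n² − 2n − 5720 = 0.
So n = (2 + 262) / 6 = 264/6 = 44.

44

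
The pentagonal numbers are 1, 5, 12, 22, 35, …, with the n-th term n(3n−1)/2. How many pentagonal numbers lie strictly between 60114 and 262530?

218

The n-th pentagonal number is n(3n−1)/2.
Smallest index with value > 60114: n = 201 (giving 60501).
Largest index with value < 262530: n = 418 (giving 261877).
Indices 201 through 418: 218 terms.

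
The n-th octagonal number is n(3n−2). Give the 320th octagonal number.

306560

320·(3·320 − 2) = 320·958 = 306560.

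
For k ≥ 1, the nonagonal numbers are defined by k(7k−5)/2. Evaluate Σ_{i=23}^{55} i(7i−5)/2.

Σ i(7i−5)/2 = (7Σi² − 5Σi) / 2 over i = 23..55.
Σi = 1540 − 253 = 1287 and Σi² = 56980 − 3795 = 53185.
(7·53185 − 5·1287) / 2 = 365860/2 = 182930.

182930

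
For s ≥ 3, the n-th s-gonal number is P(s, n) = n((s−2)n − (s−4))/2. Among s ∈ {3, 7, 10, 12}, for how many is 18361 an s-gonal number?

s = 3: P(3, 191) = 18336 and P(3, 192) = 18528; 18361 is not s-gonal.
s = 7: P(7, 86) = 18361. ✓
s = 10: P(10, 68) = 18292 and P(10, 69) = 18837; 18361 is not s-gonal.
s = 12: P(12, 61) = 18361. ✓
Hits: s ∈ {7, 12} → 2.

2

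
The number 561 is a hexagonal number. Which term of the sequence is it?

Set n(2n−1) = 561, giving 2n² − n − 561 = 0.
The discriminant is 1 + 8·561 = 4489, and √4489 = 67.
So n = (1 + 67) / 4 = 68/4 = 17.
Check: 17·(2·17 − 1) = 561. ✓

17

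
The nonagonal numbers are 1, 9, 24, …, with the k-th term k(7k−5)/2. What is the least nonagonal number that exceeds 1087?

1089

Solve n(7n−5)/2 > 1087 for integer n.
The largest n with value ≤ 1087 is 17 (since 969 ≤ 1087 < 1089), so the first above is n = 18, value 1089.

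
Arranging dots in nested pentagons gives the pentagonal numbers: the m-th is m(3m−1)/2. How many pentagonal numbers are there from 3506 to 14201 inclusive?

49

The n-th pentagonal number is n(3n−1)/2.
Smallest index with value ≥ 3506: n = 49 (giving 3577).
Largest index with value ≤ 14201: n = 97 (giving 14065).
Indices 49 through 97: 49 terms.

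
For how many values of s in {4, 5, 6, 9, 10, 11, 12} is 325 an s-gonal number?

2

s = 4: P(4, 18) = 324 and P(4, 19) = 361; 325 is not s-gonal.
s = 5: P(5, 14) = 287 and P(5, 15) = 330; 325 is not s-gonal.
s = 6: P(6, 13) = 325. ✓
s = 9: P(9, 10) = 325. ✓
s = 10: P(10, 9) = 297 and P(10, 10) = 370; 325 is not s-gonal.
s = 11: P(11, 8) = 260 and P(11, 9) = 333; 325 is not s-gonal.
s = 12: P(12, 8) = 288 and P(12, 9) = 369; 325 is not s-gonal.
Hits: s ∈ {6, 9} → 2.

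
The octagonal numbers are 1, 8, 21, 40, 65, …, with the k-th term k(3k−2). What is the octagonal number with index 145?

62785

The 145th octagonal number is n(3n−2) with n = 145.
145·(3·145 − 2) = 145·433 = 62785.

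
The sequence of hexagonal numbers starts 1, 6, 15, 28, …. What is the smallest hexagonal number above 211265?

Solve n(2n−1) > 211265 for integer n.
The largest n with value ≤ 211265 is 325 (since 210925 ≤ 211265 < 212226), so the first above is n = 326, value 212226.

212226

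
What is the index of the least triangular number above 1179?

Solve n(n+1)/2 > 1179 for integer n.
The largest n with value ≤ 1179 is 48 (since 1176 ≤ 1179 < 1225), so the first above is n = 49, value 1225.

49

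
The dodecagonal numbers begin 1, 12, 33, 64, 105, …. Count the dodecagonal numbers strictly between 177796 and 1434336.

The n-th dodecagonal number is n(5n−4).
Smallest index with value > 177796: n = 189 (giving 177849).
Largest index with value < 1434336: n = 535 (giving 1428985).
Indices 189 through 535: 347 terms.

347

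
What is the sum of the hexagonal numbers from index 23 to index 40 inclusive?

36123

Σ i(2i−1) = 2Σi² − Σi over i = 23..40.
Σi = 820 − 253 = 567 and Σi² = 22140 − 3795 = 18345.
2·18345 − 1·567 = 36123.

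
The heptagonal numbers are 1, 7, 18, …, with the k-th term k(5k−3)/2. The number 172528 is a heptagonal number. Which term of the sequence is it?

263

Set n(5n−3)/2 = 172528, giving 5n² − 3n − 345056 = 0.
The discriminant is 9 + 40·172528 = 6901129, and √6901129 = 2627.
So n = (3 + 2627) / 10 = 2630/10 = 263.
Check: 263·(5·263 − 3)/2 = 172528. ✓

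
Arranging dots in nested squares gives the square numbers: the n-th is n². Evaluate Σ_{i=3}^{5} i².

Σ_{i=3}^{5} i² = 55 − 5 = 50.

50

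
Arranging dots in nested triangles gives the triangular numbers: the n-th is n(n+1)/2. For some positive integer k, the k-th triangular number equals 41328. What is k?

Set n(n+1)/2 = 41328, giving n² + n − 82656 = 0.
The discriminant is 1 + 8·41328 = 330625, and √330625 = 575.
So n = (-1 + 575) / 2 = 574/2 = 287.
Check: 287·288/2 = 41328. ✓

287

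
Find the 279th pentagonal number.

The 279th pentagonal number is n(3n−1)/2 with n = 279.
279·(3·279 − 1)/2 = 279·836/2 = 279·418 = 116622.

116622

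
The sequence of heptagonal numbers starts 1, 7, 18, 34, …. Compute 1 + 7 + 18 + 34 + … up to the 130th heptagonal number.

1839240

Σ i(5i−3)/2 = (5Σi² − 3Σi) / 2 over i = 1..130.
Σi = 8515 and Σi² = 740805.
(5·740805 − 3·8515) / 2 = 3678480/2 = 1839240.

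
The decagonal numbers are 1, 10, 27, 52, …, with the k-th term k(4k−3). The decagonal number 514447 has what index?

359

Set n(4n−3) = 514447, giving 4n² − 3n − 514447 = 0.
The discriminant is 9 + 16·514447 = 8231161, and √8231161 = 2869.
So n = (3 + 2869) / 8 = 2872/8 = 359.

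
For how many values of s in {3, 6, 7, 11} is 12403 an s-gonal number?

s = 3: P(3, 157) = 12403. ✓
s = 6: P(6, 79) = 12403. ✓
s = 7: P(7, 70) = 12145 and P(7, 71) = 12496; 12403 is not s-gonal.
s = 11: P(11, 52) = 11986 and P(11, 53) = 12455; 12403 is not s-gonal.
Hits: s ∈ {3, 6} → 2.

2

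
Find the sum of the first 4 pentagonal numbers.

Σ i(3i−1)/2 = (3Σi² − Σi) / 2 over i = 1..4.
Σi = 10 and Σi² = 30.
(3·30 − 1·10) / 2 = 80/2 = 40.

40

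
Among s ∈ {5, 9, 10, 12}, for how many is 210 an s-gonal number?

1

s = 5: P(5, 12) = 210. ✓
s = 9: P(9, 8) = 204 and P(9, 9) = 261; 210 is not s-gonal.
s = 10: P(10, 7) = 175 and P(10, 8) = 232; 210 is not s-gonal.
s = 12: P(12, 6) = 156 and P(12, 7) = 217; 210 is not s-gonal.
Hits: s ∈ {5} → 1.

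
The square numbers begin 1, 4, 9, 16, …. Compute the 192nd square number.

36864

The 192nd square number is n² with n = 192.
192² = 36864.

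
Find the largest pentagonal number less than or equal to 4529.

4510

Solve n(3n−1)/2 ≤ 4529 for integer n.
n = 55 gives 4510 ≤ 4529, while n = 56 gives 4676 > 4529; so the answer is 4510.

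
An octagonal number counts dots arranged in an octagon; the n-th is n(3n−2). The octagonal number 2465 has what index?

Set n(3n−2) = 2465, giving 3n² − 2n − 2465 = 0.
The discriminant is 4 + 12·2465 = 29584, and √29584 = 172.
So n = (2 + 172) / 6 = 174/6 = 29.
Check: 29·(3·29 − 2) = 2465. ✓

29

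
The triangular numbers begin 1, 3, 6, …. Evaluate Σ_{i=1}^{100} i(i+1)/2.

Σ i(i+1)/2 = (Σi² + Σi) / 2 over i = 1..100.
Σi = 5050 and Σi² = 338350.
(1·338350 + 1·5050) / 2 = 343400/2 = 171700.

171700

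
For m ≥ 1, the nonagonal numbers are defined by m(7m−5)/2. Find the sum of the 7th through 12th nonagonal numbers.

1814

Σ i(7i−5)/2 = (7Σi² − 5Σi) / 2 over i = 7..12.
Σi = 78 − 21 = 57 and Σi² = 650 − 91 = 559.
(7·559 − 5·57) / 2 = 3628/2 = 1814.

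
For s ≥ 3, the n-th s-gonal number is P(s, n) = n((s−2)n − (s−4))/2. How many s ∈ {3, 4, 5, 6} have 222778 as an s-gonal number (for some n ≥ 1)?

2

s = 3: P(3, 667) = 222778. ✓
s = 4: P(4, 471) = 221841 and P(4, 472) = 222784; 222778 is not s-gonal.
s = 5: P(5, 385) = 222145 and P(5, 386) = 223301; 222778 is not s-gonal.
s = 6: P(6, 334) = 222778. ✓
Hits: s ∈ {3, 6} → 2.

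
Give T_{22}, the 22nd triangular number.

22·23/2 = 506/2 = 253.

253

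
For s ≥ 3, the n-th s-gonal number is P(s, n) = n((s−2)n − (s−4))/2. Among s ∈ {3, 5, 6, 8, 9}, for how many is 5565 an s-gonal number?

2

s = 3: P(3, 105) = 5565. ✓
s = 5: P(5, 61) = 5551 and P(5, 62) = 5735; 5565 is not s-gonal.
s = 6: P(6, 53) = 5565. ✓
s = 8: P(8, 43) = 5461 and P(8, 44) = 5720; 5565 is not s-gonal.
s = 9: P(9, 40) = 5500 and P(9, 41) = 5781; 5565 is not s-gonal.
Hits: s ∈ {3, 6} → 2.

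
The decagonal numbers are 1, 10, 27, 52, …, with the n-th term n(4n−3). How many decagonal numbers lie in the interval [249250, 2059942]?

The n-th decagonal number is n(4n−3).
Smallest index with value ≥ 249250: n = 250 (giving 249250).
Largest index with value ≤ 2059942: n = 718 (giving 2059942).
Indices 250 through 718: 469 terms.

469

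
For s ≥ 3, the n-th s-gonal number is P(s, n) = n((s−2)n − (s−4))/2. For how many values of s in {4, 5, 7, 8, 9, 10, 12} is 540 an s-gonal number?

s = 4: P(4, 23) = 529 and P(4, 24) = 576; 540 is not s-gonal.
s = 5: P(5, 19) = 532 and P(5, 20) = 590; 540 is not s-gonal.
s = 7: P(7, 15) = 540. ✓
s = 8: P(8, 13) = 481 and P(8, 14) = 560; 540 is not s-gonal.
s = 9: P(9, 12) = 474 and P(9, 13) = 559; 540 is not s-gonal.
s = 10: P(10, 12) = 540. ✓
s = 12: P(12, 10) = 460 and P(12, 11) = 561; 540 is not s-gonal.
Hits: s ∈ {7, 10} → 2.

2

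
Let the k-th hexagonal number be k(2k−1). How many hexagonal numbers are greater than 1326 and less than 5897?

The n-th hexagonal number is n(2n−1).
Smallest index with value > 1326: n = 27 (giving 1431).
Largest index with value < 5897: n = 54 (giving 5778).
Indices 27 through 54: 28 terms.

28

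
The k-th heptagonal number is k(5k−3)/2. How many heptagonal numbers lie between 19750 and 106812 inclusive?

118

The n-th heptagonal number is n(5n−3)/2.
Smallest index with value ≥ 19750: n = 90 (giving 20115).
Largest index with value ≤ 106812: n = 207 (giving 106812).
Indices 90 through 207: 118 terms.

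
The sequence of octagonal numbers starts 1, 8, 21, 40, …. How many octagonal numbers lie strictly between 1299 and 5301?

The n-th octagonal number is n(3n−2).
Smallest index with value > 1299: n = 22 (giving 1408).
Largest index with value < 5301: n = 42 (giving 5208).
Indices 22 through 42: 21 terms.

21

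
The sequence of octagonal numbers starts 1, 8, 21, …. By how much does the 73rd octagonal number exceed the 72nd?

Consecutive octagonal numbers differ by 6n − 5: here 6·73 − 5 = 433.

433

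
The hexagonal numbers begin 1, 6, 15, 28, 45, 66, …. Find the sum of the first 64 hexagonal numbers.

Σ i(2i−1) = 2Σi² − Σi over i = 1..64.
Σi = 2080 and Σi² = 89440.
2·89440 − 1·2080 = 176800.

176800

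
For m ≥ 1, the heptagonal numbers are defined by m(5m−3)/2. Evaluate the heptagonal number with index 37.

3367

37·(5·37 − 3)/2 = 37·182/2 = 37·91 = 3367.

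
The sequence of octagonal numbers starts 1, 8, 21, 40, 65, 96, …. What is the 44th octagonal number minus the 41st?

759

44·(3·44 − 2) = 5720 and 41·(3·41 − 2) = 4961.
Difference: 5720 − 4961 = 759.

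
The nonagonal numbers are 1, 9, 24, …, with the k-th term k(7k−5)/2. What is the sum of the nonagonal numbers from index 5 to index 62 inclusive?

Σ i(7i−5)/2 = (7Σi² − 5Σi) / 2 over i = 5..62.
Σi = 1953 − 10 = 1943 and Σi² = 81375 − 30 = 81345.
(7·81345 − 5·1943) / 2 = 559700/2 = 279850.

279850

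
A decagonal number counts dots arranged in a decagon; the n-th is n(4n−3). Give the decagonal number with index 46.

The 46th decagonal number is n(4n−3) with n = 46.
46·(4·46 − 3) = 46·181 = 8326.

8326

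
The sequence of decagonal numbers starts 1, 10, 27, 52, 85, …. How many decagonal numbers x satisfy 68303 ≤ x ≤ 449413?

204

The n-th decagonal number is n(4n−3).
Smallest index with value ≥ 68303: n = 132 (giving 69300).
Largest index with value ≤ 449413: n = 335 (giving 447895).
Indices 132 through 335: 204 terms.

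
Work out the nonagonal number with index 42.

42·(7·42 − 5)/2 = 42·289/2 = 6069.

6069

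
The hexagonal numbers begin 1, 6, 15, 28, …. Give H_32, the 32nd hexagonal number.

2016

32·(2·32 − 1) = 32·63 = 2016.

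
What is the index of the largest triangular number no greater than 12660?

158

Solve n(n+1)/2 ≤ 12660 for integer n.
n = 158 gives 12561 ≤ 12660, while n = 159 gives 12720 > 12660; so the answer is index 158.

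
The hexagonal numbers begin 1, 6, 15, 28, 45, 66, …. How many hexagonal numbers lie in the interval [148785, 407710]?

The n-th hexagonal number is n(2n−1).
Smallest index with value ≥ 148785: n = 273 (giving 148785).
Largest index with value ≤ 407710: n = 451 (giving 406351).
Indices 273 through 451: 179 terms.

179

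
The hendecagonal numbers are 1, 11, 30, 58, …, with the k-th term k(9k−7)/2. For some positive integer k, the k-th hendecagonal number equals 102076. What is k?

151

Set n(9n−7)/2 = 102076, giving 9n² − 7n − 204152 = 0.
The discriminant is 49 + 72·102076 = 7349521, and √7349521 = 2711.
So n = (7 + 2711) / 18 = 2718/18 = 151.
Check: 151·(9·151 − 7)/2 = 102076. ✓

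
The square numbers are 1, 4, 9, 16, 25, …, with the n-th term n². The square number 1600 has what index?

40

We need n² = 1600, so n = √1600 = 40.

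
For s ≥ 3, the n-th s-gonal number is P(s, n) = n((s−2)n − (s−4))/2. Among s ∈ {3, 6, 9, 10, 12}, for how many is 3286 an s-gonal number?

1

s = 3: P(3, 80) = 3240 and P(3, 81) = 3321; 3286 is not s-gonal.
s = 6: P(6, 40) = 3160 and P(6, 41) = 3321; 3286 is not s-gonal.
s = 9: P(9, 31) = 3286. ✓
s = 10: P(10, 29) = 3277 and P(10, 30) = 3510; 3286 is not s-gonal.
s = 12: P(12, 26) = 3276 and P(12, 27) = 3537; 3286 is not s-gonal.
Hits: s ∈ {9} → 1.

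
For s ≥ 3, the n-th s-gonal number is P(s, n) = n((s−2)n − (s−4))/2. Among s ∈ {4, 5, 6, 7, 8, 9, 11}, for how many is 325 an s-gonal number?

2

s = 4: P(4, 18) = 324 and P(4, 19) = 361; 325 is not s-gonal.
s = 5: P(5, 14) = 287 and P(5, 15) = 330; 325 is not s-gonal.
s = 6: P(6, 13) = 325. ✓
s = 7: P(7, 11) = 286 and P(7, 12) = 342; 325 is not s-gonal.
s = 8: P(8, 10) = 280 and P(8, 11) = 341; 325 is not s-gonal.
s = 9: P(9, 10) = 325. ✓
s = 11: P(11, 8) = 260 and P(11, 9) = 333; 325 is not s-gonal.
Hits: s ∈ {6, 9} → 2.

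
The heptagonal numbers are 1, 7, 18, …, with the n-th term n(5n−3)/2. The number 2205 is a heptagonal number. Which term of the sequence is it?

Set n(5n−3)/2 = 2205, giving 5n² − 3n − 4410 = 0.
The discriminant is 9 + 40·2205 = 88209, and √88209 = 297.
So n = (3 + 297) / 10 = 300/10 = 30.

30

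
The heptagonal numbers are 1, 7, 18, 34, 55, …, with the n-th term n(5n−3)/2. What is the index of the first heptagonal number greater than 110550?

Solve n(5n−3)/2 > 110550 for integer n.
The largest n with value ≤ 110550 is 210 (since 109935 ≤ 110550 < 110986), so the first above is n = 211, value 110986.

211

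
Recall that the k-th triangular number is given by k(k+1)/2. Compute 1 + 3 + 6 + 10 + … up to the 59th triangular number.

35990

Σ i(i+1)/2 = (Σi² + Σi) / 2 over i = 1..59.
Σi = 1770 and Σi² = 70210.
(1·70210 + 1·1770) / 2 = 71980/2 = 35990.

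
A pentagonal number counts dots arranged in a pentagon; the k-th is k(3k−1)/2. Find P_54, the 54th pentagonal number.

4347

54·(3·54 − 1)/2 = 54·161/2 = 4347.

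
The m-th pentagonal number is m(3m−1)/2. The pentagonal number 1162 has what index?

28

Set n(3n−1)/2 = 1162, giving 3n² − n − 2324 = 0.
So n = (1 + 167) / 6 = 168/6 = 28.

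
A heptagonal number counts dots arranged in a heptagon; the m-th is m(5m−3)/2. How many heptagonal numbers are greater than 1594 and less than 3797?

The n-th heptagonal number is n(5n−3)/2.
Smallest index with value > 1594: n = 26 (giving 1651).
Largest index with value < 3797: n = 39 (giving 3744).
Indices 26 through 39: 14 terms.

14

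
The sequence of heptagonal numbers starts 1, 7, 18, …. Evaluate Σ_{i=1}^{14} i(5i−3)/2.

2380

Σ i(5i−3)/2 = (5Σi² − 3Σi) / 2 over i = 1..14.
Σi = 105 and Σi² = 1015.
(5·1015 − 3·105) / 2 = 4760/2 = 2380.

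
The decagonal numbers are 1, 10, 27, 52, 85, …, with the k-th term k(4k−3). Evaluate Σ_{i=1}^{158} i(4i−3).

Σ i(4i−3) = 4Σi² − 3Σi over i = 1..158.
Σi = 12561 and Σi² = 1327279.
4·1327279 − 3·12561 = 5271433.

5271433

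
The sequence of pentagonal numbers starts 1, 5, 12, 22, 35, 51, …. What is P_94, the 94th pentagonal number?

The 94th pentagonal number is n(3n−1)/2 with n = 94.
94·(3·94 − 1)/2 = 94·281/2 = 13207.

13207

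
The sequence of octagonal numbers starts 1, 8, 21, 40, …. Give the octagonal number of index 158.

74576

The 158th octagonal number is n(3n−2) with n = 158.
158·(3·158 − 2) = 158·472 = 74576.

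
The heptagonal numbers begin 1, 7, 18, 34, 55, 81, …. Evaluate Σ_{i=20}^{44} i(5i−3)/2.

Σ i(5i−3)/2 = (5Σi² − 3Σi) / 2 over i = 20..44.
Σi = 990 − 190 = 800 and Σi² = 29370 − 2470 = 26900.
(5·26900 − 3·800) / 2 = 132100/2 = 66050.

66050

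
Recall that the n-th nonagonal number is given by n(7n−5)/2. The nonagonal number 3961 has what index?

34

Set n(7n−5)/2 = 3961, giving 7n² − 5n − 7922 = 0.
The discriminant is 25 + 56·3961 = 221841, and √221841 = 471.
So n = (5 + 471) / 14 = 476/14 = 34.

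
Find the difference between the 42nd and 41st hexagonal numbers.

Consecutive hexagonal numbers differ by 4n − 3: here 4·42 − 3 = 165.

165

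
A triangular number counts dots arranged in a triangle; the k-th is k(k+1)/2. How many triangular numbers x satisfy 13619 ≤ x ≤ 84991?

247

The n-th triangular number is n(n+1)/2.
Smallest index with value ≥ 13619: n = 165 (giving 13695).
Largest index with value ≤ 84991: n = 411 (giving 84666).
Indices 165 through 411: 247 terms.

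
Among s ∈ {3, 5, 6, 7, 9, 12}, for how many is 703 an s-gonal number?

2

s = 3: P(3, 37) = 703. ✓
s = 5: P(5, 21) = 651 and P(5, 22) = 715; 703 is not s-gonal.
s = 6: P(6, 19) = 703. ✓
s = 7: P(7, 17) = 697 and P(7, 18) = 783; 703 is not s-gonal.
s = 9: P(9, 14) = 651 and P(9, 15) = 750; 703 is not s-gonal.
s = 12: P(12, 12) = 672 and P(12, 13) = 793; 703 is not s-gonal.
Hits: s ∈ {3, 6} → 2.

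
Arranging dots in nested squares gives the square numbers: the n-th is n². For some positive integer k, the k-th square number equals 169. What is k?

We need n² = 169, so n = √169 = 13.
Check: 13² = 169. ✓

13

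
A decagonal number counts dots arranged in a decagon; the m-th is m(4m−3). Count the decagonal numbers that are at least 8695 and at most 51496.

67

The n-th decagonal number is n(4n−3).
Smallest index with value ≥ 8695: n = 47 (giving 8695).
Largest index with value ≤ 51496: n = 113 (giving 50737).
Indices 47 through 113: 67 terms.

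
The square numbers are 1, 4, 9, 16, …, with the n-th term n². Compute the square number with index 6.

36

6² = 36.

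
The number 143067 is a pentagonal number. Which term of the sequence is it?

309

Set n(3n−1)/2 = 143067, giving 3n² − n − 286134 = 0.
The discriminant is 1 + 24·143067 = 3433609, and √3433609 = 1853.
So n = (1 + 1853) / 6 = 1854/6 = 309.
Check: 309·(3·309 − 1)/2 = 143067. ✓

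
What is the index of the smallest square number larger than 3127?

Solve n² > 3127 for integer n.
The largest n with value ≤ 3127 is 55 (since 3025 ≤ 3127 < 3136), so the first above is n = 56, value 3136.

56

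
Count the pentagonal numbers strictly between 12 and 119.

The n-th pentagonal number is n(3n−1)/2.
Smallest index with value > 12: n = 4 (giving 22).
Largest index with value < 119: n = 9 (giving 117).
Indices 4 through 9: 6 terms.

6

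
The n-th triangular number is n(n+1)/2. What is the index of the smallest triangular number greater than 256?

Solve n(n+1)/2 > 256 for integer n.
The largest n with value ≤ 256 is 22 (since 253 ≤ 256 < 276), so the first above is n = 23, value 276.

23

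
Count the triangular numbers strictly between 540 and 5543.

72

The n-th triangular number is n(n+1)/2.
Smallest index with value > 540: n = 33 (giving 561).
Largest index with value < 5543: n = 104 (giving 5460).
Indices 33 through 104: 72 terms.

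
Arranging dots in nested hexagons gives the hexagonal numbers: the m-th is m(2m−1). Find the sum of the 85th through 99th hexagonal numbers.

Σ i(2i−1) = 2Σi² − Σi over i = 85..99.
Σi = 4950 − 3570 = 1380 and Σi² = 328350 − 201110 = 127240.
2·127240 − 1·1380 = 253100.

253100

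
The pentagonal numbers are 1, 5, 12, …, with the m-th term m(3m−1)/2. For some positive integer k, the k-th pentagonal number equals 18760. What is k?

112

Set n(3n−1)/2 = 18760, giving 3n² − n − 37520 = 0.
The discriminant is 1 + 24·18760 = 450241, and √450241 = 671.
So n = (1 + 671) / 6 = 672/6 = 112.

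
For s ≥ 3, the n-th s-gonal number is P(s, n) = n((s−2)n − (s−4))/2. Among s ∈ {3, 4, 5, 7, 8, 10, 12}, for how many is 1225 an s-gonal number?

2

s = 3: P(3, 49) = 1225. ✓
s = 4: P(4, 35) = 1225. ✓
s = 5: P(5, 28) = 1162 and P(5, 29) = 1247; 1225 is not s-gonal.
s = 7: P(7, 22) = 1177 and P(7, 23) = 1288; 1225 is not s-gonal.
s = 8: P(8, 20) = 1160 and P(8, 21) = 1281; 1225 is not s-gonal.
s = 10: P(10, 17) = 1105 and P(10, 18) = 1242; 1225 is not s-gonal.
s = 12: P(12, 16) = 1216 and P(12, 17) = 1377; 1225 is not s-gonal.
Hits: s ∈ {3, 4} → 2.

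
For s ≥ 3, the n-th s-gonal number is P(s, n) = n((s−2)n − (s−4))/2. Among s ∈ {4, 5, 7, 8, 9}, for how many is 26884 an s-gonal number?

s = 4: P(4, 163) = 26569 and P(4, 164) = 26896; 26884 is not s-gonal.
s = 5: P(5, 134) = 26867 and P(5, 135) = 27270; 26884 is not s-gonal.
s = 7: P(7, 104) = 26884. ✓
s = 8: P(8, 94) = 26320 and P(8, 95) = 26885; 26884 is not s-gonal.
s = 9: P(9, 88) = 26884. ✓
Hits: s ∈ {7, 9} → 2.

2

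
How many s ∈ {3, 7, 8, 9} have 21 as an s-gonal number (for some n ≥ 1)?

2

s = 3: P(3, 6) = 21. ✓
s = 7: P(7, 3) = 18 and P(7, 4) = 34; 21 is not s-gonal.
s = 8: P(8, 3) = 21. ✓
s = 9: P(9, 2) = 9 and P(9, 3) = 24; 21 is not s-gonal.
Hits: s ∈ {3, 8} → 2.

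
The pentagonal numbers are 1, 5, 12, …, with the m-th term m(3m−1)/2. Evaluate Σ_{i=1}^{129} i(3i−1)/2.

1081665

Σ i(3i−1)/2 = (3Σi² − Σi) / 2 over i = 1..129.
Σi = 8385 and Σi² = 723905.
(3·723905 − 1·8385) / 2 = 2163330/2 = 1081665.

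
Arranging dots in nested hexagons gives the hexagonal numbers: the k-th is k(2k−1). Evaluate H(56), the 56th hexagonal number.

The 56th hexagonal number is n(2n−1) with n = 56.
56·(2·56 − 1) = 56·111 = 6216.

6216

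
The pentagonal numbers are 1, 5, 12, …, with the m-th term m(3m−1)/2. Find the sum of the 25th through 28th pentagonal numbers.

Σ i(3i−1)/2 = (3Σi² − Σi) / 2 over i = 25..28.
Σi = 406 − 300 = 106 and Σi² = 7714 − 4900 = 2814.
(3·2814 − 1·106) / 2 = 8336/2 = 4168.

4168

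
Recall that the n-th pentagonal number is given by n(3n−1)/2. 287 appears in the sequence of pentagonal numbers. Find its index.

Set n(3n−1)/2 = 287, giving 3n² − n − 574 = 0.
So n = (1 + 83) / 6 = 84/6 = 14.
Check: 14·(3·14 − 1)/2 = 287. ✓

14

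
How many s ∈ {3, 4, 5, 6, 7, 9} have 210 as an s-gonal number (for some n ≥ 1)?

2

s = 3: P(3, 20) = 210. ✓
s = 4: P(4, 14) = 196 and P(4, 15) = 225; 210 is not s-gonal.
s = 5: P(5, 12) = 210. ✓
s = 6: P(6, 10) = 190 and P(6, 11) = 231; 210 is not s-gonal.
s = 7: P(7, 9) = 189 and P(7, 10) = 235; 210 is not s-gonal.
s = 9: P(9, 8) = 204 and P(9, 9) = 261; 210 is not s-gonal.
Hits: s ∈ {3, 5} → 2.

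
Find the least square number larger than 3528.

Solve n² > 3528 for integer n.
The largest n with value ≤ 3528 is 59 (since 3481 ≤ 3528 < 3600), so the first above is n = 60, value 3600.

3600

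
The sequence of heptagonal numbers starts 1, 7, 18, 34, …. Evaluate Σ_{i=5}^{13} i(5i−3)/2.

Σ i(5i−3)/2 = (5Σi² − 3Σi) / 2 over i = 5..13.
Σi = 91 − 10 = 81 and Σi² = 819 − 30 = 789.
(5·789 − 3·81) / 2 = 3702/2 = 1851.

1851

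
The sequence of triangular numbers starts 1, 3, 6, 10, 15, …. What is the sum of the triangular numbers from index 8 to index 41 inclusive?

Σ i(i+1)/2 = (Σi² + Σi) / 2 over i = 8..41.
Σi = 861 − 28 = 833 and Σi² = 23821 − 140 = 23681.
(1·23681 + 1·833) / 2 = 24514/2 = 12257.

12257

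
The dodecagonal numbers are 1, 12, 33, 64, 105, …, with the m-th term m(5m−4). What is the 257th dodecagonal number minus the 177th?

257·(5·257 − 4) = 329217 and 177·(5·177 − 4) = 155937.
Difference: 329217 − 155937 = 173280.

173280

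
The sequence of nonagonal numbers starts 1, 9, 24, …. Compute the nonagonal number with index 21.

21·(7·21 − 5)/2 = 21·142/2 = 21·71 = 1491.

1491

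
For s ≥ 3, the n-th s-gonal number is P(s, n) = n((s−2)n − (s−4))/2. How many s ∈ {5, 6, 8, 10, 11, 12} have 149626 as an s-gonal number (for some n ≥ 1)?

1

s = 5: P(5, 316) = 149626. ✓
s = 6: P(6, 273) = 148785 and P(6, 274) = 149878; 149626 is not s-gonal.
s = 8: P(8, 223) = 148741 and P(8, 224) = 150080; 149626 is not s-gonal.
s = 10: P(10, 193) = 148417 and P(10, 194) = 149962; 149626 is not s-gonal.
s = 11: P(11, 182) = 148421 and P(11, 183) = 150060; 149626 is not s-gonal.
s = 12: P(12, 173) = 148953 and P(12, 174) = 150684; 149626 is not s-gonal.
Hits: s ∈ {5} → 1.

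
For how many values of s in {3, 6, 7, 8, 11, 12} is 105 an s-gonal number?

s = 3: P(3, 14) = 105. ✓
s = 6: P(6, 7) = 91 and P(6, 8) = 120; 105 is not s-gonal.
s = 7: P(7, 6) = 81 and P(7, 7) = 112; 105 is not s-gonal.
s = 8: P(8, 6) = 96 and P(8, 7) = 133; 105 is not s-gonal.
s = 11: P(11, 5) = 95 and P(11, 6) = 141; 105 is not s-gonal.
s = 12: P(12, 5) = 105. ✓
Hits: s ∈ {3, 12} → 2.

2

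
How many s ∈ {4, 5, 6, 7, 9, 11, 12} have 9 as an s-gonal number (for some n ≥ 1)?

s = 4: P(4, 3) = 9. ✓
s = 5: P(5, 2) = 5 and P(5, 3) = 12; 9 is not s-gonal.
s = 6: P(6, 2) = 6 and P(6, 3) = 15; 9 is not s-gonal.
s = 7: P(7, 2) = 7 and P(7, 3) = 18; 9 is not s-gonal.
s = 9: P(9, 2) = 9. ✓
s = 11: P(11, 1) = 1 and P(11, 2) = 11; 9 is not s-gonal.
s = 12: P(12, 1) = 1 and P(12, 2) = 12; 9 is not s-gonal.
Hits: s ∈ {4, 9} → 2.

2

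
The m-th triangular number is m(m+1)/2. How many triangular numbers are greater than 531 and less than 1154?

The n-th triangular number is n(n+1)/2.
Smallest index with value > 531: n = 33 (giving 561).
Largest index with value < 1154: n = 47 (giving 1128).
Indices 33 through 47: 15 terms.

15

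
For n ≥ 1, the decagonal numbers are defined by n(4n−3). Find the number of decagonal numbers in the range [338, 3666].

The n-th decagonal number is n(4n−3).
Smallest index with value ≥ 338: n = 10 (giving 370).
Largest index with value ≤ 3666: n = 30 (giving 3510).
Indices 10 through 30: 21 terms.

21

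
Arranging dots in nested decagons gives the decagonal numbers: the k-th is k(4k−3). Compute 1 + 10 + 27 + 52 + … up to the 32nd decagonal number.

44176

Σ i(4i−3) = 4Σi² − 3Σi over i = 1..32.
Σi = 528 and Σi² = 11440.
4·11440 − 3·528 = 44176.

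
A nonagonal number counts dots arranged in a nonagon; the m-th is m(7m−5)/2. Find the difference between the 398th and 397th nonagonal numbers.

2780

Consecutive nonagonal numbers differ by 7n − 6: here 7·398 − 6 = 2780.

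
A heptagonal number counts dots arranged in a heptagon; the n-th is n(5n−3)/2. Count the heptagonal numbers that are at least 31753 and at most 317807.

244

The n-th heptagonal number is n(5n−3)/2.
Smallest index with value ≥ 31753: n = 113 (giving 31753).
Largest index with value ≤ 317807: n = 356 (giving 316306).
Indices 113 through 356: 244 terms.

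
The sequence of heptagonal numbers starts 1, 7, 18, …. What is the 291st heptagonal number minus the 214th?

97097

291·(5·291 − 3)/2 = 211266 and 214·(5·214 − 3)/2 = 114169.
Difference: 211266 − 114169 = 97097.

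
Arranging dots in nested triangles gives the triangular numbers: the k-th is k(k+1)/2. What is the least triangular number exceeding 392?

406

Solve n(n+1)/2 > 392 for integer n.
The largest n with value ≤ 392 is 27 (since 378 ≤ 392 < 406), so the first above is n = 28, value 406.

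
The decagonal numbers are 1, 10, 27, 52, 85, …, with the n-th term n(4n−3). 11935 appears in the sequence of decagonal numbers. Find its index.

55

Set n(4n−3) = 11935, giving 4n² − 3n − 11935 = 0.
The discriminant is 9 + 16·11935 = 190969, and √190969 = 437.
So n = (3 + 437) / 8 = 440/8 = 55.
Check: 55·(4·55 − 3) = 11935. ✓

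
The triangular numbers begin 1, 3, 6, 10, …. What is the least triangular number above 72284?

Solve n(n+1)/2 > 72284 for integer n.
The largest n with value ≤ 72284 is 379 (since 72010 ≤ 72284 < 72390), so the first above is n = 380, value 72390.

72390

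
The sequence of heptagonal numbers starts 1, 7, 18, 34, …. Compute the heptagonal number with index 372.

345402

The 372nd heptagonal number is n(5n−3)/2 with n = 372.
372·(5·372 − 3)/2 = 372·1857/2 = 345402.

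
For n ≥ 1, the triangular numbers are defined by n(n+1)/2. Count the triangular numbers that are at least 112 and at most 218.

6

The n-th triangular number is n(n+1)/2.
Smallest index with value ≥ 112: n = 15 (giving 120).
Largest index with value ≤ 218: n = 20 (giving 210).
Indices 15 through 20: 6 terms.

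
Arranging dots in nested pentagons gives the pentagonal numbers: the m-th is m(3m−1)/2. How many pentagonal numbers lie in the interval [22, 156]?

The n-th pentagonal number is n(3n−1)/2.
Smallest index with value ≥ 22: n = 4 (giving 22).
Largest index with value ≤ 156: n = 10 (giving 145).
Indices 4 through 10: 7 terms.

7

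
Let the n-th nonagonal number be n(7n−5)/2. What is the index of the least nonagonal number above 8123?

49

Solve n(7n−5)/2 > 8123 for integer n.
The largest n with value ≤ 8123 is 48 (since 7944 ≤ 8123 < 8281), so the first above is n = 49, value 8281.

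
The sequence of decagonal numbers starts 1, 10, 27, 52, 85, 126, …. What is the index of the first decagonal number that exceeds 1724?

Solve n(4n−3) > 1724 for integer n.
The largest n with value ≤ 1724 is 21 (since 1701 ≤ 1724 < 1870), so the first above is n = 22, value 1870.

22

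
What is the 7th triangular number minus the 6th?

Consecutive triangular numbers differ by n: T_{7} − T_{6} = 7.

7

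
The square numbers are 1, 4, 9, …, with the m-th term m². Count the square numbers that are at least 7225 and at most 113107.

The n-th square number is n².
Smallest index with value ≥ 7225: n = 85 (giving 7225).
Largest index with value ≤ 113107: n = 336 (giving 112896).
Indices 85 through 336: 252 terms.

252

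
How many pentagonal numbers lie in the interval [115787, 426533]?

The n-th pentagonal number is n(3n−1)/2.
Smallest index with value ≥ 115787: n = 278 (giving 115787).
Largest index with value ≤ 426533: n = 533 (giving 425867).
Indices 278 through 533: 256 terms.

256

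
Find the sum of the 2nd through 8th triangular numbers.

Σ i(i+1)/2 = (Σi² + Σi) / 2 over i = 2..8.
Σi = 36 − 1 = 35 and Σi² = 204 − 1 = 203.
(1·203 + 1·35) / 2 = 238/2 = 119.

119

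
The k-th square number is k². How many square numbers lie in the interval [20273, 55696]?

The n-th square number is n².
Smallest index with value ≥ 20273: n = 143 (giving 20449).
Largest index with value ≤ 55696: n = 236 (giving 55696).
Indices 143 through 236: 94 terms.

94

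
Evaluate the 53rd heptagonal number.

6943

53·(5·53 − 3)/2 = 53·262/2 = 53·131 = 6943.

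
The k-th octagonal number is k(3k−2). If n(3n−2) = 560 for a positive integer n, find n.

Set n(3n−2) = 560, giving 3n² − 2n − 560 = 0.
So n = (2 + 82) / 6 = 84/6 = 14.

14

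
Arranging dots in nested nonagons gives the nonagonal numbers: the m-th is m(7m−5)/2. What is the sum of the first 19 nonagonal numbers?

8170

Σ i(7i−5)/2 = (7Σi² − 5Σi) / 2 over i = 1..19.
Σi = 190 and Σi² = 2470.
(7·2470 − 5·190) / 2 = 16340/2 = 8170.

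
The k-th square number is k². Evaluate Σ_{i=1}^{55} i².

56980

Σ_{i=1}^{55} i² = 55·56·111/6 = 56980.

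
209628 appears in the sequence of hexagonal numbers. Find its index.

324

Set n(2n−1) = 209628, giving 2n² − n − 209628 = 0.
The discriminant is 1 + 8·209628 = 1677025, and √1677025 = 1295.
So n = (1 + 1295) / 4 = 1296/4 = 324.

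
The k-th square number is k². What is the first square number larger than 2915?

Solve n² > 2915 for integer n.
The largest n with value ≤ 2915 is 53 (since 2809 ≤ 2915 < 2916), so the first above is n = 54, value 2916.

2916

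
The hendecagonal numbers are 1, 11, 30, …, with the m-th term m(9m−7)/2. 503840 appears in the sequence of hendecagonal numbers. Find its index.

Set n(9n−7)/2 = 503840, giving 9n² − 7n − 1007680 = 0.
The discriminant is 49 + 72·503840 = 36276529, and √36276529 = 6023.
So n = (7 + 6023) / 18 = 6030/18 = 335.

335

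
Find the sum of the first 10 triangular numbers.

Σ i(i+1)/2 = (Σi² + Σi) / 2 over i = 1..10.
Σi = 55 and Σi² = 385.
(1·385 + 1·55) / 2 = 440/2 = 220.

220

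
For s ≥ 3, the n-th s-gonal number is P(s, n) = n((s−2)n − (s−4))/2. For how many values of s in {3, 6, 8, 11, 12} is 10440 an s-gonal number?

s = 3: P(3, 144) = 10440. ✓
s = 6: P(6, 72) = 10296 and P(6, 73) = 10585; 10440 is not s-gonal.
s = 8: P(8, 59) = 10325 and P(8, 60) = 10680; 10440 is not s-gonal.
s = 11: P(11, 48) = 10200 and P(11, 49) = 10633; 10440 is not s-gonal.
s = 12: P(12, 46) = 10396 and P(12, 47) = 10857; 10440 is not s-gonal.
Hits: s ∈ {3} → 1.

1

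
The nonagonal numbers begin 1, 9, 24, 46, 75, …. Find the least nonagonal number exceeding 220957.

221634

Solve n(7n−5)/2 > 220957 for integer n.
The largest n with value ≤ 220957 is 251 (since 219876 ≤ 220957 < 221634), so the first above is n = 252, value 221634.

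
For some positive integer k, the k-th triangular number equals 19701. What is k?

Set n(n+1)/2 = 19701, giving n² + n − 39402 = 0.
So n = (-1 + 397) / 2 = 396/2 = 198.
Check: 198·199/2 = 19701. ✓

198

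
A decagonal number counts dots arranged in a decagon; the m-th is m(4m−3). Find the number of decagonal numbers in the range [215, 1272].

11

The n-th decagonal number is n(4n−3).
Smallest index with value ≥ 215: n = 8 (giving 232).
Largest index with value ≤ 1272: n = 18 (giving 1242).
Indices 8 through 18: 11 terms.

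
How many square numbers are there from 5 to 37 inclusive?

The n-th square number is n².
Smallest index with value ≥ 5: n = 3 (giving 9).
Largest index with value ≤ 37: n = 6 (giving 36).
Indices 3 through 6: 4 terms.

4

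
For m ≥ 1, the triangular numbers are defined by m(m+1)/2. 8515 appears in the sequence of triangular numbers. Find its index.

Set n(n+1)/2 = 8515, giving n² + n − 17030 = 0.
The discriminant is 1 + 8·8515 = 68121, and √68121 = 261.
So n = (-1 + 261) / 2 = 260/2 = 130.
Check: 130·131/2 = 8515. ✓

130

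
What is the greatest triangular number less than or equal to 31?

28

Solve n(n+1)/2 ≤ 31 for integer n.
n = 7 gives 28 ≤ 31, while n = 8 gives 36 > 31; so the answer is 28.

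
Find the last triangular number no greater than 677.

666

Solve n(n+1)/2 ≤ 677 for integer n.
n = 36 gives 666 ≤ 677, while n = 37 gives 703 > 677; so the answer is 666.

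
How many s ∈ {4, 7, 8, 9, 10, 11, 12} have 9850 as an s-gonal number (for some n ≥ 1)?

s = 4: P(4, 99) = 9801 and P(4, 100) = 10000; 9850 is not s-gonal.
s = 7: P(7, 63) = 9828 and P(7, 64) = 10144; 9850 is not s-gonal.
s = 8: P(8, 57) = 9633 and P(8, 58) = 9976; 9850 is not s-gonal.
s = 9: P(9, 53) = 9699 and P(9, 54) = 10071; 9850 is not s-gonal.
s = 10: P(10, 50) = 9850. ✓
s = 11: P(11, 47) = 9776 and P(11, 48) = 10200; 9850 is not s-gonal.
s = 12: P(12, 44) = 9504 and P(12, 45) = 9945; 9850 is not s-gonal.
Hits: s ∈ {10} → 1.

1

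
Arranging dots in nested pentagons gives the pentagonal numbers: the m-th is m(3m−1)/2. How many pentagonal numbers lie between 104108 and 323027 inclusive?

201

The n-th pentagonal number is n(3n−1)/2.
Smallest index with value ≥ 104108: n = 264 (giving 104412).
Largest index with value ≤ 323027: n = 464 (giving 322712).
Indices 264 through 464: 201 terms.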